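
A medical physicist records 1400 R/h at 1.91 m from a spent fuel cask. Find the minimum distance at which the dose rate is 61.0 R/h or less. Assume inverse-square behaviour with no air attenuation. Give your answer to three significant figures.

Since intensity falls as 1/r², d₂ = d₁·√(I₁/I₂).
I₁/I₂ = 1400/61.0 = 22.95, so d₂ = 1.91 × √22.95 = 9.150 m.

9.15 m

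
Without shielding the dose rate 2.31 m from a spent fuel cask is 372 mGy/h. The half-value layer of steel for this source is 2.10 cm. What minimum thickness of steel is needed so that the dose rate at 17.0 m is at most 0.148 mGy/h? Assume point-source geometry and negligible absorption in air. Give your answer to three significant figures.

11.6 cm

At 17.0 m, distance alone gives (2.31/17.0)² = 0.01846, so 372 × 0.01846 = 6.867 mGy/h.
Further attenuation needed: 6.867/0.148 = 46.40.
n = log₂(46.40) = 5.536 half-value layers.
Thickness = 5.536 × 2.10 cm = 11.63 cm.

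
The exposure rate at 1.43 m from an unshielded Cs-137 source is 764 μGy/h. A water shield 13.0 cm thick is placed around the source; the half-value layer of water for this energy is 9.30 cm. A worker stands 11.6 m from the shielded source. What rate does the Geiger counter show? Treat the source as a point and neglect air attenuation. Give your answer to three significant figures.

Distance alone: 764 × (1.43/11.6)² = 764 × 0.01520 = 11.61 μGy/h.
Shield: 13.0/9.30 = 1.398 half-value layers → attenuation 2^(−1.398) = 0.3795.
Combined: 11.61 × 0.3795 = 4.406 μGy/h.

4.41 μGy/h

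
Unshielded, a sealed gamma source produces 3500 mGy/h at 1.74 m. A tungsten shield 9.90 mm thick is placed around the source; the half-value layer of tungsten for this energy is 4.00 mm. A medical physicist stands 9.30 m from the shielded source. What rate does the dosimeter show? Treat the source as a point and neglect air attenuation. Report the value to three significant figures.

22.0 mGy/h

Distance alone: 3500 × (1.74/9.30)² = 3500 × 0.03501 = 122.5 mGy/h.
Shield: 9.90/4.00 = 2.475 half-value layers → attenuation 2^(−2.475) = 0.1799.
Combined: 122.5 × 0.1799 = 22.04 mGy/h.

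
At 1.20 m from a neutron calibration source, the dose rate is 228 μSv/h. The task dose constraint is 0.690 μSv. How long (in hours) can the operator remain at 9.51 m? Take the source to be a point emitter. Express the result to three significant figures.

Using I₁d₁² = I₂d₂², rate at 9.51 m:
(1.20/9.51)² = 0.01592, so 228 × 0.01592 = 3.630 μSv/h.
Stay time = 0.690 μSv ÷ 3.630 μSv/h = 0.1901 h.

0.190 h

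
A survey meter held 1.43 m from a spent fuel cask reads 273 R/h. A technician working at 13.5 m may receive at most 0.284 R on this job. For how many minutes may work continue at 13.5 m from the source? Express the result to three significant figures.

5.56 min

By the inverse-square law, rate at 13.5 m:
273 × (1.43/13.5)² = 273 × 0.01122 = 3.063 R/h.
Stay time = 0.284 R ÷ 3.063 R/h = 0.09272 h = 5.563 min.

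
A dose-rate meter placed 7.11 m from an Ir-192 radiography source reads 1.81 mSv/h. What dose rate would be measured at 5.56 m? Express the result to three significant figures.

2.96 mSv/h

Intensity scales as (d₁/d₂)², so scaling from 7.11 m to 5.56 m:
1.81 × (7.11/5.56)² = 1.81 × 1.635 = 2.959 mSv/h.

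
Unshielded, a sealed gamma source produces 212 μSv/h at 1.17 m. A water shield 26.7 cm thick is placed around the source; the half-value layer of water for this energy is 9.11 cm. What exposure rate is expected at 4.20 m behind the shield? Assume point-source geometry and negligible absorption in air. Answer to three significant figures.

2.16 μSv/h

Distance alone: 212 × (1.17/4.20)² = 212 × 0.07760 = 16.45 μSv/h.
Shield: 26.7/9.11 = 2.931 half-value layers → attenuation 2^(−2.931) = 0.1311.
Combined: 16.45 × 0.1311 = 2.157 μSv/h.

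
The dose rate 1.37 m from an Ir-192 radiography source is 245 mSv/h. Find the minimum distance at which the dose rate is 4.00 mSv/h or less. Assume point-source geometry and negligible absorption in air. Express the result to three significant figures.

Using I₁d₁² = I₂d₂², d₂ = d₁·√(I₁/I₂).
I₁/I₂ = 245/4.00 = 61.25, so d₂ = 1.37 × √61.25 = 10.72 m.

10.7 m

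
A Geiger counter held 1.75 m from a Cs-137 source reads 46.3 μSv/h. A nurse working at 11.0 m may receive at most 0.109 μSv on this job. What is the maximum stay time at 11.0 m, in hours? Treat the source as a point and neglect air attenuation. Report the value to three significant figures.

0.0930 h

By the inverse-square law, rate at 11.0 m:
(1.75/11.0)² = 0.02531, so 46.3 × 0.02531 = 1.172 μSv/h.
Stay time = 0.109 μSv ÷ 1.172 μSv/h = 0.09300 h.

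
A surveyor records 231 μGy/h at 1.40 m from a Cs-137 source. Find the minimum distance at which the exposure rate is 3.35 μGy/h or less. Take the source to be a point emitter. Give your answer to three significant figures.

Applying the 1/r² law, d₂ = d₁·√(I₁/I₂).
I₁/I₂ = 231/3.35 = 68.96, so d₂ = 1.40 × √68.96 = 11.63 m.

11.6 m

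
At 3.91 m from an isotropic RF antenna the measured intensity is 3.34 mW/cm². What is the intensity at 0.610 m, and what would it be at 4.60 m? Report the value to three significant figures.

137 mW/cm²; 2.41 mW/cm²

Intensity scales as (d₁/d₂)², so
At 0.610 m: (3.91/0.610)² = 41.09, so 3.34 × 41.09 = 137.2 mW/cm²
At 4.60 m: (0.610/4.60)² = 0.01759, so 137.2 × 0.01759 = 2.413 mW/cm².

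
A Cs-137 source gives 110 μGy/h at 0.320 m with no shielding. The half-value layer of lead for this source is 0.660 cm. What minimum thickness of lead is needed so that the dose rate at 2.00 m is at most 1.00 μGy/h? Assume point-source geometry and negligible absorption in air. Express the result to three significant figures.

0.986 cm

At 2.00 m, distance alone gives 110 × (0.320/2.00)² = 110 × 0.02560 = 2.816 μGy/h.
Further attenuation needed: 2.816/1.00 = 2.816.
n = log₂(2.816) = 1.494 half-value layers.
Thickness = 1.494 × 0.660 cm = 0.9860 cm.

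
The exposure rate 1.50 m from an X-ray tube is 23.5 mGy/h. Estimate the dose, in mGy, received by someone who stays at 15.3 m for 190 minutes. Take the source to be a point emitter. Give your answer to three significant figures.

Applying the 1/r² law, rate at 15.3 m:
23.5 × (1.50/15.3)² = 23.5 × 0.009612 = 0.2259 mGy/h.
Dose = rate × time = 0.2259 mGy/h × 3.167 h = 0.7154 mGy.

0.715 mGy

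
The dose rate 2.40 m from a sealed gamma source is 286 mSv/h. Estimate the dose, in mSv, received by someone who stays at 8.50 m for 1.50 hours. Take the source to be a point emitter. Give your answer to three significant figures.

34.2 mSv

Since intensity falls as 1/r², rate at 8.50 m:
(2.40/8.50)² = 0.07972, so 286 × 0.07972 = 22.80 mSv/h.
Dose = rate × time = 22.80 mSv/h × 1.500 h = 34.20 mSv.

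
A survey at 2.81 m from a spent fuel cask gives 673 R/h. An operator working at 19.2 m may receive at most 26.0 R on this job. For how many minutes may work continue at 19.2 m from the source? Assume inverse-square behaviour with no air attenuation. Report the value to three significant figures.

Intensity scales as (d₁/d₂)², so rate at 19.2 m:
673 × (2.81/19.2)² = 673 × 0.02142 = 14.42 R/h.
Stay time = 26.0 R ÷ 14.42 R/h = 1.803 h = 108.2 min.

108 min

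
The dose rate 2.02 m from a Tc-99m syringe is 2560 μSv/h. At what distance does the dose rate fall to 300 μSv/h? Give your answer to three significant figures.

Intensity scales as (d₁/d₂)², so d₂ = d₁·√(I₁/I₂).
I₁/I₂ = 2560/300 = 8.533, so d₂ = 2.02 × √8.533 = 5.901 m.

5.90 m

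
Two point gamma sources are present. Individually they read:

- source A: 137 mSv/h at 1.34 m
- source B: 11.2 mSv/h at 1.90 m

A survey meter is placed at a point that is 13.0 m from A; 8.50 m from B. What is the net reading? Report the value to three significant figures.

2.02 mSv/h

By superposition, sum each source's inverse-square contribution:
A: 137 × (1.34/13.0)² = 1.456 mSv/h
B: 11.2 × (1.90/8.50)² = 0.5596 mSv/h
Total = 1.456 + 0.5596 = 2.016 mSv/h.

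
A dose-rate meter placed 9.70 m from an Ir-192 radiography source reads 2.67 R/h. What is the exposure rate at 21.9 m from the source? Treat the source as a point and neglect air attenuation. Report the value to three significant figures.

0.524 R/h

Since intensity falls as 1/r², scaling from 9.70 m to 21.9 m:
2.67 × (9.70/21.9)² = 2.67 × 0.1962 = 0.5239 R/h.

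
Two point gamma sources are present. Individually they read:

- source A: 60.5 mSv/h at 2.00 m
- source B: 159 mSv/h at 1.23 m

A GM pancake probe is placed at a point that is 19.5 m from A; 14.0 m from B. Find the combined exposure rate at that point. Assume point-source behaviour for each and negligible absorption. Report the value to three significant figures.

Each source contributes Iᵢ·(dᵢ/rᵢ)²; contributions add.
A: 60.5 × (2.00/19.5)² = 0.6364 mSv/h
B: 159 × (1.23/14.0)² = 1.227 mSv/h
Total = 0.6364 + 1.227 = 1.863 mSv/h.

1.86 mSv/h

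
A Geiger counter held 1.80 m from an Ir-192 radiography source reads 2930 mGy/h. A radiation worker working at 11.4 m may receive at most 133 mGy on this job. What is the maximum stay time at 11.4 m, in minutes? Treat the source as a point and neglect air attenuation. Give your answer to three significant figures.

Since intensity falls as 1/r², rate at 11.4 m:
(1.80/11.4)² = 0.02493, so 2930 × 0.02493 = 73.04 mGy/h.
Stay time = 133 mGy ÷ 73.04 mGy/h = 1.821 h = 109.3 min.

109 min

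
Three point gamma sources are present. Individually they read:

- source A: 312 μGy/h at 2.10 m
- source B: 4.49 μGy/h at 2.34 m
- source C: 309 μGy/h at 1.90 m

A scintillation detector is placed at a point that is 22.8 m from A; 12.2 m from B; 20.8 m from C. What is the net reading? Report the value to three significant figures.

5.39 μGy/h

Each source contributes Iᵢ·(dᵢ/rᵢ)²; contributions add.
A: 312 × (2.10/22.8)² = 2.647 μGy/h
B: 4.49 × (2.34/12.2)² = 0.1652 μGy/h
C: 309 × (1.90/20.8)² = 2.578 μGy/h
Total = 2.647 + 0.1652 + 2.578 = 5.390 μGy/h.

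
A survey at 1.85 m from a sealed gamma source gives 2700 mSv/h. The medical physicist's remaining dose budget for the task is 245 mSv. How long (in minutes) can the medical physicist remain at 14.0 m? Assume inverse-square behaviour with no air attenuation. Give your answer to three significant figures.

312 min

Using I₁d₁² = I₂d₂², rate at 14.0 m:
(1.85/14.0)² = 0.01746, so 2700 × 0.01746 = 47.14 mSv/h.
Stay time = 245 mSv ÷ 47.14 mSv/h = 5.197 h = 311.8 min.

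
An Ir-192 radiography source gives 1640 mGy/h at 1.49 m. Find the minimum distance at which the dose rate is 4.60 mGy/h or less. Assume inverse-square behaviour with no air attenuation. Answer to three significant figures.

28.1 m

Using I₁d₁² = I₂d₂², d₂ = d₁·√(I₁/I₂).
I₁/I₂ = 1640/4.60 = 356.5, so d₂ = 1.49 × √356.5 = 28.13 m.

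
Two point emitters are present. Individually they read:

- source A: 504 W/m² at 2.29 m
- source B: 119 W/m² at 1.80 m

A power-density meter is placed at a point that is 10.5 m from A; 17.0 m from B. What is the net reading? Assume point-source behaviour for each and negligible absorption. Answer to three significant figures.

25.3 W/m²

By superposition, sum each source's inverse-square contribution:
A: 504 × (2.29/10.5)² = 23.97 W/m²
B: 119 × (1.80/17.0)² = 1.334 W/m²
Total = 23.97 + 1.334 = 25.30 W/m².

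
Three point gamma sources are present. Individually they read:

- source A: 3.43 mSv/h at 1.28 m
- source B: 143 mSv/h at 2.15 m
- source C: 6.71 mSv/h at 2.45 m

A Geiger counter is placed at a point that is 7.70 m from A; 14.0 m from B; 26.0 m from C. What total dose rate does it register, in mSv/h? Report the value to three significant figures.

By superposition, sum each source's inverse-square contribution:
A: 3.43 × (1.28/7.70)² = 0.09478 mSv/h
B: 143 × (2.15/14.0)² = 3.373 mSv/h
C: 6.71 × (2.45/26.0)² = 0.05958 mSv/h
Total = 0.09478 + 3.373 + 0.05958 = 3.527 mSv/h.

3.53 mSv/h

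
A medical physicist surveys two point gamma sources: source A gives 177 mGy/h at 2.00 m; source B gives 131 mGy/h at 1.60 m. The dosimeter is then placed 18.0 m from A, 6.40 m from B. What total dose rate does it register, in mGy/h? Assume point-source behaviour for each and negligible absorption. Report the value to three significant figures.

10.4 mGy/h

By superposition, sum each source's inverse-square contribution:
A: 177 × (2.00/18.0)² = 2.185 mGy/h
B: 131 × (1.60/6.40)² = 8.188 mGy/h
Total = 2.185 + 8.188 = 10.37 mGy/h.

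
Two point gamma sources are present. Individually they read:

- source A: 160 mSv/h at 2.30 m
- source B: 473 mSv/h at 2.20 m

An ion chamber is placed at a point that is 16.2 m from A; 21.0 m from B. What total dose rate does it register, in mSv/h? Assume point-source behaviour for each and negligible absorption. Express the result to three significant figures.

8.42 mSv/h

Each source contributes Iᵢ·(dᵢ/rᵢ)²; contributions add.
A: 160 × (2.30/16.2)² = 3.225 mSv/h
B: 473 × (2.20/21.0)² = 5.191 mSv/h
Total = 3.225 + 5.191 = 8.416 mSv/h.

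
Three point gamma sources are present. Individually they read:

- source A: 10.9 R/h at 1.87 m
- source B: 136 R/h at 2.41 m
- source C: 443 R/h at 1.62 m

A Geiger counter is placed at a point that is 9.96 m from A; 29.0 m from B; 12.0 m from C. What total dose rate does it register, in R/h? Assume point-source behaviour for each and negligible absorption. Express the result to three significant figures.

9.40 R/h

Each source contributes Iᵢ·(dᵢ/rᵢ)²; contributions add.
A: 10.9 × (1.87/9.96)² = 0.3842 R/h
B: 136 × (2.41/29.0)² = 0.9392 R/h
C: 443 × (1.62/12.0)² = 8.074 R/h
Total = 0.3842 + 0.9392 + 8.074 = 9.397 R/h.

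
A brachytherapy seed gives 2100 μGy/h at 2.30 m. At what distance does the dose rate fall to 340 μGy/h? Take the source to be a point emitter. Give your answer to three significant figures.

By the inverse-square law, d₂ = d₁·√(I₁/I₂).
I₁/I₂ = 2100/340 = 6.176, so d₂ = 2.30 × √6.176 = 5.716 m.

5.72 m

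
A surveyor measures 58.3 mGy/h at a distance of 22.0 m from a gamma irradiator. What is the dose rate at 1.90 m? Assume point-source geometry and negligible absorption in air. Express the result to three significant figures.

7820 mGy/h

By the inverse-square law, the rate at 1.90 m is
(22.0/1.90)² = 134.1, so 58.3 × 134.1 = 7818 mGy/h.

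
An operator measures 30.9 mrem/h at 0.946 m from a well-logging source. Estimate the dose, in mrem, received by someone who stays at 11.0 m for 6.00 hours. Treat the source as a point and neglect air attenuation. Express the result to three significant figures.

Since intensity falls as 1/r², rate at 11.0 m:
(0.946/11.0)² = 0.007396, so 30.9 × 0.007396 = 0.2285 mrem/h.
Dose = rate × time = 0.2285 mrem/h × 6.000 h = 1.371 mrem.

1.37 mrem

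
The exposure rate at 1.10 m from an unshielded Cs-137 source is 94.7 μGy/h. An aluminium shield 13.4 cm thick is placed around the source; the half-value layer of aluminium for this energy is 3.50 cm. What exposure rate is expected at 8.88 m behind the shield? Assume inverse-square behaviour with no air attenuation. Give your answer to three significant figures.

0.102 μGy/h

Distance alone: 94.7 × (1.10/8.88)² = 94.7 × 0.01534 = 1.453 μGy/h.
Shield: 13.4/3.50 = 3.829 half-value layers → attenuation 2^(−3.829) = 0.07036.
Combined: 1.453 × 0.07036 = 0.1022 μGy/h.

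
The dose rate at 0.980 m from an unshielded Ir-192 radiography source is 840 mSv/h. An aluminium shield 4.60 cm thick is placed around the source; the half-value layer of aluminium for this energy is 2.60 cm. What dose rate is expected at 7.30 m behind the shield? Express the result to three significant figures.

Distance alone: 840 × (0.980/7.30)² = 840 × 0.01802 = 15.14 mSv/h.
Shield: 4.60/2.60 = 1.769 half-value layers → attenuation 2^(−1.769) = 0.2934.
Combined: 15.14 × 0.2934 = 4.442 mSv/h.

4.44 mSv/h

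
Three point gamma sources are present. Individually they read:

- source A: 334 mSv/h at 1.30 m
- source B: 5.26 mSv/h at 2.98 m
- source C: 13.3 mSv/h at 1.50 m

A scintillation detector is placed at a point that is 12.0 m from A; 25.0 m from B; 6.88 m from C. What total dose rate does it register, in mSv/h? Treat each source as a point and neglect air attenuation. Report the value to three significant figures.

4.63 mSv/h

Each source contributes Iᵢ·(dᵢ/rᵢ)²; contributions add.
A: 334 × (1.30/12.0)² = 3.920 mSv/h
B: 5.26 × (2.98/25.0)² = 0.07474 mSv/h
C: 13.3 × (1.50/6.88)² = 0.6322 mSv/h
Total = 3.920 + 0.07474 + 0.6322 = 4.627 mSv/h.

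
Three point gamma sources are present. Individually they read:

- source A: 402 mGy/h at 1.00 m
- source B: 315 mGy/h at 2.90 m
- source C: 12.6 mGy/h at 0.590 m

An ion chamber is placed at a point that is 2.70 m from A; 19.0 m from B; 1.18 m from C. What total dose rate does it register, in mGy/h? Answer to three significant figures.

65.6 mGy/h

By superposition, sum each source's inverse-square contribution:
A: 402 × (1.00/2.70)² = 55.14 mGy/h
B: 315 × (2.90/19.0)² = 7.338 mGy/h
C: 12.6 × (0.590/1.18)² = 3.150 mGy/h
Total = 55.14 + 7.338 + 3.150 = 65.63 mGy/h.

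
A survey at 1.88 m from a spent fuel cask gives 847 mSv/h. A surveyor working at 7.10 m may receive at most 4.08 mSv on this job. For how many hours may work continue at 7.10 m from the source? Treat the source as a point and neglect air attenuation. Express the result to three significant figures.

0.0687 h

Using I₁d₁² = I₂d₂², rate at 7.10 m:
(1.88/7.10)² = 0.07011, so 847 × 0.07011 = 59.38 mSv/h.
Stay time = 4.08 mSv ÷ 59.38 mSv/h = 0.06871 h.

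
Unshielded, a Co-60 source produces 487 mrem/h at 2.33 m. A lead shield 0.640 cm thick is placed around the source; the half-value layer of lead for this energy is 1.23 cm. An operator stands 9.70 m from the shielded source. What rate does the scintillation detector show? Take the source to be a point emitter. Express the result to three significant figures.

Distance alone: 487 × (2.33/9.70)² = 487 × 0.05770 = 28.10 mrem/h.
Shield: 0.640/1.23 = 0.5203 half-value layers → attenuation 2^(−0.5203) = 0.6972.
Combined: 28.10 × 0.6972 = 19.59 mrem/h.

19.6 mrem/h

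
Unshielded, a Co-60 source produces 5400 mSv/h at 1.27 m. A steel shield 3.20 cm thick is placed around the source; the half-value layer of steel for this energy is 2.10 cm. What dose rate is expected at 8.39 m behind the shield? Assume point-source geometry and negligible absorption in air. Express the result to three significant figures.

43.0 mSv/h

Distance alone: 5400 × (1.27/8.39)² = 5400 × 0.02291 = 123.7 mSv/h.
Shield: 3.20/2.10 = 1.524 half-value layers → attenuation 2^(−1.524) = 0.3477.
Combined: 123.7 × 0.3477 = 43.01 mSv/h.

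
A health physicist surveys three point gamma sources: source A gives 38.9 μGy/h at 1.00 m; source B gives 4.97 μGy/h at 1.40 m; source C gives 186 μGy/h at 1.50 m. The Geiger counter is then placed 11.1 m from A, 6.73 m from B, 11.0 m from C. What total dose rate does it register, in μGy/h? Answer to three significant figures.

3.99 μGy/h

Each source contributes Iᵢ·(dᵢ/rᵢ)²; contributions add.
A: 38.9 × (1.00/11.1)² = 0.3157 μGy/h
B: 4.97 × (1.40/6.73)² = 0.2151 μGy/h
C: 186 × (1.50/11.0)² = 3.459 μGy/h
Total = 0.3157 + 0.2151 + 3.459 = 3.990 μGy/h.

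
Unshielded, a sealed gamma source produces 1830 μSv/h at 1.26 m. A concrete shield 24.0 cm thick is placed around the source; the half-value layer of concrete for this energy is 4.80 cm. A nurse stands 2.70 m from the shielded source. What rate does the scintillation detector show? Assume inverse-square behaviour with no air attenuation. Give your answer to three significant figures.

Distance alone: 1830 × (1.26/2.70)² = 1830 × 0.2178 = 398.6 μSv/h.
Shield: 24.0/4.80 = 5.000 half-value layers → attenuation 2^(−5.000) = 0.03125.
Combined: 398.6 × 0.03125 = 12.46 μSv/h.

12.5 μSv/h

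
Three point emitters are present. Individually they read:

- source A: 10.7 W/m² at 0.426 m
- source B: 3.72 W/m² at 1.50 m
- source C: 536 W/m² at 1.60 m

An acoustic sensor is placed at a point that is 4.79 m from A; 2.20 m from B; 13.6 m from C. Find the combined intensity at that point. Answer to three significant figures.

9.23 W/m²

By superposition, sum each source's inverse-square contribution:
A: 10.7 × (0.426/4.79)² = 0.08463 W/m²
B: 3.72 × (1.50/2.20)² = 1.729 W/m²
C: 536 × (1.60/13.6)² = 7.419 W/m²
Total = 0.08463 + 1.729 + 7.419 = 9.233 W/m².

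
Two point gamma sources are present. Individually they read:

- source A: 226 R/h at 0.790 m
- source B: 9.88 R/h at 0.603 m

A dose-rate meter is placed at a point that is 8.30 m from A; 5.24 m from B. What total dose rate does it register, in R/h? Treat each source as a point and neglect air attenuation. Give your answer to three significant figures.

Each source contributes Iᵢ·(dᵢ/rᵢ)²; contributions add.
A: 226 × (0.790/8.30)² = 2.047 R/h
B: 9.88 × (0.603/5.24)² = 0.1308 R/h
Total = 2.047 + 0.1308 = 2.178 R/h.

2.18 R/h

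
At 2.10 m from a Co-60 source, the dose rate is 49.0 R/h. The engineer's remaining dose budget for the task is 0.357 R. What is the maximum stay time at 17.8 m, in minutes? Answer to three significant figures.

31.4 min

Using I₁d₁² = I₂d₂², rate at 17.8 m:
(2.10/17.8)² = 0.01392, so 49.0 × 0.01392 = 0.6821 R/h.
Stay time = 0.357 R ÷ 0.6821 R/h = 0.5234 h = 31.40 min.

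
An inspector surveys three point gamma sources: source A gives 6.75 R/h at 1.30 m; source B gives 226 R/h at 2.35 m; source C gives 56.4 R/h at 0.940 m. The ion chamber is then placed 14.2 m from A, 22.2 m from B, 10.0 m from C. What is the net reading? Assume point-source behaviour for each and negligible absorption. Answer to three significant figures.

By superposition, sum each source's inverse-square contribution:
A: 6.75 × (1.30/14.2)² = 0.05657 R/h
B: 226 × (2.35/22.2)² = 2.532 R/h
C: 56.4 × (0.940/10.0)² = 0.4984 R/h
Total = 0.05657 + 2.532 + 0.4984 = 3.087 R/h.

3.09 R/h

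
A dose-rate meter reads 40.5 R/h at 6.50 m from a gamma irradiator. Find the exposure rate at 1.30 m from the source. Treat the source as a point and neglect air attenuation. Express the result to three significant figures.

1010 R/h

Applying the 1/r² law, the rate at 1.30 m is
(6.50/1.30)² = 25.00, so 40.5 × 25.00 = 1012 R/h.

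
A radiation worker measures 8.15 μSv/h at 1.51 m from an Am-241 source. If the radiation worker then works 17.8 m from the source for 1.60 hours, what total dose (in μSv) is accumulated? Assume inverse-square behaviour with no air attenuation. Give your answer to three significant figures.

0.0938 μSv

By the inverse-square law, rate at 17.8 m:
8.15 × (1.51/17.8)² = 8.15 × 0.007196 = 0.05865 μSv/h.
Dose = rate × time = 0.05865 μSv/h × 1.600 h = 0.09384 μSv.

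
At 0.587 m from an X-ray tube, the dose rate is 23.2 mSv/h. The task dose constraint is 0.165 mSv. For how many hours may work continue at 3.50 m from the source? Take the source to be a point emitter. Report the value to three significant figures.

Intensity scales as (d₁/d₂)², so rate at 3.50 m:
23.2 × (0.587/3.50)² = 23.2 × 0.02813 = 0.6526 mSv/h.
Stay time = 0.165 mSv ÷ 0.6526 mSv/h = 0.2528 h.

0.253 h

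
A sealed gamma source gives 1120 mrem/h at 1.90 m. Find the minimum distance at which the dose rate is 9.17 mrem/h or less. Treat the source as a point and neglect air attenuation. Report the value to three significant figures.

Since intensity falls as 1/r², d₂ = d₁·√(I₁/I₂).
I₁/I₂ = 1120/9.17 = 122.1, so d₂ = 1.90 × √122.1 = 20.99 m.

21.0 m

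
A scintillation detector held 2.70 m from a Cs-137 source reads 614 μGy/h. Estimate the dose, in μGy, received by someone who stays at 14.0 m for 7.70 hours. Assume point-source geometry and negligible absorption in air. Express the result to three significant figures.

Since intensity falls as 1/r², rate at 14.0 m:
614 × (2.70/14.0)² = 614 × 0.03719 = 22.83 μGy/h.
Dose = rate × time = 22.83 μGy/h × 7.700 h = 175.8 μGy.

176 μGy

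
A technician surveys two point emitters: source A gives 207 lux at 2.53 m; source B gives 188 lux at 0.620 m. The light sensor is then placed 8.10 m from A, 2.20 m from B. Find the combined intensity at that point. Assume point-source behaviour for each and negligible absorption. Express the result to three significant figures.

Each source contributes Iᵢ·(dᵢ/rᵢ)²; contributions add.
A: 207 × (2.53/8.10)² = 20.19 lux
B: 188 × (0.620/2.20)² = 14.93 lux
Total = 20.19 + 14.93 = 35.12 lux.

35.1 lux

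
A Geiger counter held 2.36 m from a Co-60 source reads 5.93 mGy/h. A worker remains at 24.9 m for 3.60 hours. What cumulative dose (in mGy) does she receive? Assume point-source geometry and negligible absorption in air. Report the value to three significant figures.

Intensity scales as (d₁/d₂)², so rate at 24.9 m:
(2.36/24.9)² = 0.008983, so 5.93 × 0.008983 = 0.05327 mGy/h.
Dose = rate × time = 0.05327 mGy/h × 3.600 h = 0.1918 mGy.

0.192 mGy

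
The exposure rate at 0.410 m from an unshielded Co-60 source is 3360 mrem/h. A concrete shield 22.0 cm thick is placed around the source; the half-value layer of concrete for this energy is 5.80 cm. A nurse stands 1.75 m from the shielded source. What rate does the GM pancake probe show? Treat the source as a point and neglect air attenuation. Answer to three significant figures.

13.3 mrem/h

Distance alone: 3360 × (0.410/1.75)² = 3360 × 0.05489 = 184.4 mrem/h.
Shield: 22.0/5.80 = 3.793 half-value layers → attenuation 2^(−3.793) = 0.07214.
Combined: 184.4 × 0.07214 = 13.30 mrem/h.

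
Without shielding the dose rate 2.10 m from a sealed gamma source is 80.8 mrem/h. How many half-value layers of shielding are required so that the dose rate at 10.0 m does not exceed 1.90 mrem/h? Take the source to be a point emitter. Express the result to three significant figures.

At 10.0 m, distance alone gives 80.8 × (2.10/10.0)² = 80.8 × 0.04410 = 3.563 mrem/h.
Further attenuation needed: 3.563/1.90 = 1.875.
n = log₂(1.875) = 0.9069 half-value layers.

0.907 half-value layers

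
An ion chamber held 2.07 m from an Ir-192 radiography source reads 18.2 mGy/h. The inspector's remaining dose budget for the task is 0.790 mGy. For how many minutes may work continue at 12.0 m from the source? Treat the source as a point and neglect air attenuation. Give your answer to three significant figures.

By the inverse-square law, rate at 12.0 m:
18.2 × (2.07/12.0)² = 18.2 × 0.02976 = 0.5416 mGy/h.
Stay time = 0.790 mGy ÷ 0.5416 mGy/h = 1.459 h = 87.54 min.

87.5 min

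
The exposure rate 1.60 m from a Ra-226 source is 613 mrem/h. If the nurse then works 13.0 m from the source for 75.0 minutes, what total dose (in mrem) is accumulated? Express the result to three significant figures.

11.6 mrem

Intensity scales as (d₁/d₂)², so rate at 13.0 m:
(1.60/13.0)² = 0.01515, so 613 × 0.01515 = 9.287 mrem/h.
Dose = rate × time = 9.287 mrem/h × 1.250 h = 11.61 mrem.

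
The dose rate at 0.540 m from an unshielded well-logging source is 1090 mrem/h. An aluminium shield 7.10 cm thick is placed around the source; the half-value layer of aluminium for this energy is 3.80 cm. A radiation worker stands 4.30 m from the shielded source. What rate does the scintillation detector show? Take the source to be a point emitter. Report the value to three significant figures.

Distance alone: 1090 × (0.540/4.30)² = 1090 × 0.01577 = 17.19 mrem/h.
Shield: 7.10/3.80 = 1.868 half-value layers → attenuation 2^(−1.868) = 0.2740.
Combined: 17.19 × 0.2740 = 4.710 mrem/h.

4.71 mrem/h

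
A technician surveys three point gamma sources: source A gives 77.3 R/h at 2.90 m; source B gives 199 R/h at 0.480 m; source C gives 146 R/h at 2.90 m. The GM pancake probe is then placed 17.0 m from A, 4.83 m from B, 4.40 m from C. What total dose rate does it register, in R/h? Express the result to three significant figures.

67.6 R/h

By superposition, sum each source's inverse-square contribution:
A: 77.3 × (2.90/17.0)² = 2.249 R/h
B: 199 × (0.480/4.83)² = 1.965 R/h
C: 146 × (2.90/4.40)² = 63.42 R/h
Total = 2.249 + 1.965 + 63.42 = 67.63 R/h.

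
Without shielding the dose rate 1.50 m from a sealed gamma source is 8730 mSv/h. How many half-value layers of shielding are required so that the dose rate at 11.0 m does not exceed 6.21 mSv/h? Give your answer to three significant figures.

4.71 half-value layers

At 11.0 m, distance alone gives 8730 × (1.50/11.0)² = 8730 × 0.01860 = 162.4 mSv/h.
Further attenuation needed: 162.4/6.21 = 26.15.
n = log₂(26.15) = 4.709 half-value layers.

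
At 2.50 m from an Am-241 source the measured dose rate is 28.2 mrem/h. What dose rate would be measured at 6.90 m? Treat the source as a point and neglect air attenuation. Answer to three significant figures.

By the inverse-square law, scaling from 2.50 m to 6.90 m:
28.2 × (2.50/6.90)² = 28.2 × 0.1313 = 3.703 mrem/h.

3.70 mrem/h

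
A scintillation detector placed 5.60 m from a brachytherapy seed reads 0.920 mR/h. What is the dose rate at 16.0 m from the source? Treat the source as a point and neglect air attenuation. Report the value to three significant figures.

0.113 mR/h

By the inverse-square law, scaling from 5.60 m to 16.0 m:
0.920 × (5.60/16.0)² = 0.920 × 0.1225 = 0.1127 mR/h.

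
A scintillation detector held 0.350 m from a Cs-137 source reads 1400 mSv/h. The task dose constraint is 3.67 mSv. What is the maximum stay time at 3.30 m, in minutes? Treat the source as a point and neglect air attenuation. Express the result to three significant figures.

14.0 min

Since intensity falls as 1/r², rate at 3.30 m:
1400 × (0.350/3.30)² = 1400 × 0.01125 = 15.75 mSv/h.
Stay time = 3.67 mSv ÷ 15.75 mSv/h = 0.2330 h = 13.98 min.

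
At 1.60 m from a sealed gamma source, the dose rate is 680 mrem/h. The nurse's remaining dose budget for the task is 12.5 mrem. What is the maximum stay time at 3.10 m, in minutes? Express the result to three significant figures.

Intensity scales as (d₁/d₂)², so rate at 3.10 m:
(1.60/3.10)² = 0.2664, so 680 × 0.2664 = 181.2 mrem/h.
Stay time = 12.5 mrem ÷ 181.2 mrem/h = 0.06898 h = 4.139 min.

4.14 min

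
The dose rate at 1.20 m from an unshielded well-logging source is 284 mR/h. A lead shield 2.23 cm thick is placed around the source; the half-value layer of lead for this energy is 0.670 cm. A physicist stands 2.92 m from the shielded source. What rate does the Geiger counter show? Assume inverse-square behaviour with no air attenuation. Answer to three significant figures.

Distance alone: 284 × (1.20/2.92)² = 284 × 0.1689 = 47.97 mR/h.
Shield: 2.23/0.670 = 3.328 half-value layers → attenuation 2^(−3.328) = 0.09958.
Combined: 47.97 × 0.09958 = 4.777 mR/h.

4.78 mR/h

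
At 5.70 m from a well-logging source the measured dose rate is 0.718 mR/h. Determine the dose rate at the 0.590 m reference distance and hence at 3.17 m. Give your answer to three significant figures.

67.0 mR/h; 2.32 mR/h

Intensity scales as (d₁/d₂)², so
At 0.590 m: (5.70/0.590)² = 93.34, so 0.718 × 93.34 = 67.02 mR/h
At 3.17 m: 67.02 × (0.590/3.17)² = 67.02 × 0.03464 = 2.322 mR/h.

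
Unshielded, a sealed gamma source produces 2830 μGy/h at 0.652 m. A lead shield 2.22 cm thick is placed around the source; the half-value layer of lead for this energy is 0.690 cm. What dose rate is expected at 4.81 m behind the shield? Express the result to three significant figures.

5.59 μGy/h

Distance alone: (0.652/4.81)² = 0.01837, so 2830 × 0.01837 = 51.99 μGy/h.
Shield: 2.22/0.690 = 3.217 half-value layers → attenuation 2^(−3.217) = 0.1075.
Combined: 51.99 × 0.1075 = 5.589 μGy/h.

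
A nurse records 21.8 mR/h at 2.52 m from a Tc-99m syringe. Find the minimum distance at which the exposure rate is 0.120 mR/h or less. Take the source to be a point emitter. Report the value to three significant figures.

Since intensity falls as 1/r², d₂ = d₁·√(I₁/I₂).
I₁/I₂ = 21.8/0.120 = 181.7, so d₂ = 2.52 × √181.7 = 33.97 m.

34.0 m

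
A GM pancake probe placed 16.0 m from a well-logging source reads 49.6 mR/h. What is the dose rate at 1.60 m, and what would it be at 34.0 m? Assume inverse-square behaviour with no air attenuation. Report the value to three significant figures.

Intensity scales as (d₁/d₂)², so
At 1.60 m: 49.6 × (16.0/1.60)² = 49.6 × 100.0 = 4960 mR/h
At 34.0 m: (1.60/34.0)² = 0.002215, so 4960 × 0.002215 = 10.99 mR/h.

4960 mR/h; 11.0 mR/h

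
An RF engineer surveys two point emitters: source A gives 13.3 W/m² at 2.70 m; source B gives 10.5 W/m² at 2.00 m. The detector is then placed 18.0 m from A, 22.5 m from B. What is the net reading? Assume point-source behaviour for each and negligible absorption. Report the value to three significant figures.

Each source contributes Iᵢ·(dᵢ/rᵢ)²; contributions add.
A: 13.3 × (2.70/18.0)² = 0.2993 W/m²
B: 10.5 × (2.00/22.5)² = 0.08296 W/m²
Total = 0.2993 + 0.08296 = 0.3823 W/m².

0.382 W/m²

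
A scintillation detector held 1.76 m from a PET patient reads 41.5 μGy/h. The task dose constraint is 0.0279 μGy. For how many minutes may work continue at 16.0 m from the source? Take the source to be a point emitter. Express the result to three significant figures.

3.33 min

Since intensity falls as 1/r², rate at 16.0 m:
41.5 × (1.76/16.0)² = 41.5 × 0.01210 = 0.5021 μGy/h.
Stay time = 0.0279 μGy ÷ 0.5021 μGy/h = 0.05557 h = 3.334 min.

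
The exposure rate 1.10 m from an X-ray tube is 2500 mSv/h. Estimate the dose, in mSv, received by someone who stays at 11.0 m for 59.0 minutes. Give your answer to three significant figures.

Using I₁d₁² = I₂d₂², rate at 11.0 m:
2500 × (1.10/11.0)² = 2500 × 0.01000 = 25.00 mSv/h.
Dose = rate × time = 25.00 mSv/h × 0.9833 h = 24.58 mSv.

24.6 mSv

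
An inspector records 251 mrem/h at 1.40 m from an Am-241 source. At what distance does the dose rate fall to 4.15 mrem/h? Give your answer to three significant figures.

Using I₁d₁² = I₂d₂², d₂ = d₁·√(I₁/I₂).
I₁/I₂ = 251/4.15 = 60.48, so d₂ = 1.40 × √60.48 = 10.89 m.

10.9 m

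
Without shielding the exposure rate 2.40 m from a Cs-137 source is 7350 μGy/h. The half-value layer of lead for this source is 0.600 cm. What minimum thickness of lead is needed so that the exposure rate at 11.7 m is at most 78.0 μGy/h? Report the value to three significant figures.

At 11.7 m, distance alone gives (2.40/11.7)² = 0.04208, so 7350 × 0.04208 = 309.3 μGy/h.
Further attenuation needed: 309.3/78.0 = 3.965.
n = log₂(3.965) = 1.987 half-value layers.
Thickness = 1.987 × 0.600 cm = 1.192 cm.

1.19 cm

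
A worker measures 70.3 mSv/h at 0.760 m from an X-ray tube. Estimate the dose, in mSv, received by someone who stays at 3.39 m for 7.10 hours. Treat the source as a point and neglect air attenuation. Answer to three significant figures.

Since intensity falls as 1/r², rate at 3.39 m:
(0.760/3.39)² = 0.05026, so 70.3 × 0.05026 = 3.533 mSv/h.
Dose = rate × time = 3.533 mSv/h × 7.100 h = 25.08 mSv.

25.1 mSv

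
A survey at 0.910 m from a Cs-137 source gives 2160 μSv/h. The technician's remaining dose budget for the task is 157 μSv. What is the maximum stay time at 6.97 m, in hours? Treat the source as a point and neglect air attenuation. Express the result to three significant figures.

Intensity scales as (d₁/d₂)², so rate at 6.97 m:
2160 × (0.910/6.97)² = 2160 × 0.01705 = 36.83 μSv/h.
Stay time = 157 μSv ÷ 36.83 μSv/h = 4.263 h.

4.26 h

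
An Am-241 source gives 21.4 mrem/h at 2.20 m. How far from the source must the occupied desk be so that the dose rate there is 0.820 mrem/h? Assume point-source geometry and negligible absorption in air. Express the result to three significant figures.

11.2 m

Applying the 1/r² law, d₂ = d₁·√(I₁/I₂).
I₁/I₂ = 21.4/0.820 = 26.10, so d₂ = 2.20 × √26.10 = 11.24 m.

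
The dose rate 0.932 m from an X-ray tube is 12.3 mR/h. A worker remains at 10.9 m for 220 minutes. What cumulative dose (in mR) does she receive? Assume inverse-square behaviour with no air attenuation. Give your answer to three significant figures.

0.330 mR

Intensity scales as (d₁/d₂)², so rate at 10.9 m:
12.3 × (0.932/10.9)² = 12.3 × 0.007311 = 0.08993 mR/h.
Dose = rate × time = 0.08993 mR/h × 3.667 h = 0.3298 mR.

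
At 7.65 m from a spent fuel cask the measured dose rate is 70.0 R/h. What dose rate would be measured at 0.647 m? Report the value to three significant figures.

9790 R/h

Intensity scales as (d₁/d₂)², so scaling from 7.65 m to 0.647 m:
(7.65/0.647)² = 139.8, so 70.0 × 139.8 = 9786 R/h.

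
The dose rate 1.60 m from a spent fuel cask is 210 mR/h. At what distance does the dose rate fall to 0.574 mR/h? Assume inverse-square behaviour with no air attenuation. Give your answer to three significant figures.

30.6 m

Intensity scales as (d₁/d₂)², so d₂ = d₁·√(I₁/I₂).
I₁/I₂ = 210/0.574 = 365.9, so d₂ = 1.60 × √365.9 = 30.61 m.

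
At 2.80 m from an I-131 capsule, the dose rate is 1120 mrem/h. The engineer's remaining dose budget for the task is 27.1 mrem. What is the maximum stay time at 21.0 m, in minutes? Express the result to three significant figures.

Since intensity falls as 1/r², rate at 21.0 m:
(2.80/21.0)² = 0.01778, so 1120 × 0.01778 = 19.91 mrem/h.
Stay time = 27.1 mrem ÷ 19.91 mrem/h = 1.361 h = 81.66 min.

81.7 min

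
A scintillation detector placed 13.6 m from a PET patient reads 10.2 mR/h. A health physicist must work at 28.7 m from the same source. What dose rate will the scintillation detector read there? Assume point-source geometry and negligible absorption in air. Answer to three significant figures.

2.29 mR/h

Applying the 1/r² law, scaling from 13.6 m to 28.7 m:
10.2 × (13.6/28.7)² = 10.2 × 0.2246 = 2.291 mR/h.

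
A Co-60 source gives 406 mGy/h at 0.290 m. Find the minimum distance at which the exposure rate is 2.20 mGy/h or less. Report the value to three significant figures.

3.94 m

Intensity scales as (d₁/d₂)², so d₂ = d₁·√(I₁/I₂).
I₁/I₂ = 406/2.20 = 184.5, so d₂ = 0.290 × √184.5 = 3.939 m.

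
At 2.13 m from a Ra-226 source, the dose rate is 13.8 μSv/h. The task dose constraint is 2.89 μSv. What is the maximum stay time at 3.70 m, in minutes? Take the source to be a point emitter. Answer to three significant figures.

37.9 min

By the inverse-square law, rate at 3.70 m:
13.8 × (2.13/3.70)² = 13.8 × 0.3314 = 4.573 μSv/h.
Stay time = 2.89 μSv ÷ 4.573 μSv/h = 0.6320 h = 37.92 min.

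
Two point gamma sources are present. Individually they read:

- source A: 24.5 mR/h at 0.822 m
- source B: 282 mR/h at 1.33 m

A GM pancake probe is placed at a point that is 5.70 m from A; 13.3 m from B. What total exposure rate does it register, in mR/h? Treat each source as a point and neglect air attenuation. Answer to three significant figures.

By superposition, sum each source's inverse-square contribution:
A: 24.5 × (0.822/5.70)² = 0.5095 mR/h
B: 282 × (1.33/13.3)² = 2.820 mR/h
Total = 0.5095 + 2.820 = 3.329 mR/h.

3.33 mR/h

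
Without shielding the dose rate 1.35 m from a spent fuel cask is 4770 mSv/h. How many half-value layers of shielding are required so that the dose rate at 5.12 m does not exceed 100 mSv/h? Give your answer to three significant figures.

At 5.12 m, distance alone gives (1.35/5.12)² = 0.06952, so 4770 × 0.06952 = 331.6 mSv/h.
Further attenuation needed: 331.6/100 = 3.316.
n = log₂(3.316) = 1.729 half-value layers.

1.73 half-value layers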